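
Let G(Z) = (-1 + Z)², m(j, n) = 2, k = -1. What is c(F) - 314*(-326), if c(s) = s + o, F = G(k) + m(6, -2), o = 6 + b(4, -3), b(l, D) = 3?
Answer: 102379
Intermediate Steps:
o = 9 (o = 6 + 3 = 9)
F = 6 (F = (-1 - 1)² + 2 = (-2)² + 2 = 4 + 2 = 6)
c(s) = 9 + s (c(s) = s + 9 = 9 + s)
c(F) - 314*(-326) = (9 + 6) - 314*(-326) = 15 + 102364 = 102379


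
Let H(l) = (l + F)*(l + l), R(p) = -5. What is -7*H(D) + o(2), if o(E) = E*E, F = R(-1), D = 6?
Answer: -80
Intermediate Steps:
F = -5
H(l) = 2*l*(-5 + l) (H(l) = (l - 5)*(l + l) = (-5 + l)*(2*l) = 2*l*(-5 + l))
o(E) = E**2
-7*H(D) + o(2) = -14*6*(-5 + 6) + 2**2 = -14*6 + 4 = -7*12 + 4 = -84 + 4 = -80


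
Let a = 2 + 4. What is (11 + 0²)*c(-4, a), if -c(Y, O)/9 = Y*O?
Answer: 2376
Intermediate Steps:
a = 6
c(Y, O) = -9*O*Y (c(Y, O) = -9*Y*O = -9*O*Y)
(11 + 0²)*c(-4, a) = (11 + 0²)*(-9*6*(-4)) = (11 + 0)*216 = 11*216 = 2376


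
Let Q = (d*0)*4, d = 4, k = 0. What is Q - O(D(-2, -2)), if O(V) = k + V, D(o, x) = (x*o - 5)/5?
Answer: ⅕ ≈ 0.20000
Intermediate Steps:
D(o, x) = -1 + o*x/5 (D(o, x) = (o*x - 5)*(⅕) = (-5 + o*x)*(⅕) = -1 + o*x/5)
O(V) = V (O(V) = 0 + V = V)
Q = 0 (Q = (4*0)*4 = 0*4 = 0)
Q - O(D(-2, -2)) = 0 - (-1 + (⅕)*(-2)*(-2)) = 0 - (-1 + ⅘) = 0 - 1*(-⅕) = 0 + ⅕ = ⅕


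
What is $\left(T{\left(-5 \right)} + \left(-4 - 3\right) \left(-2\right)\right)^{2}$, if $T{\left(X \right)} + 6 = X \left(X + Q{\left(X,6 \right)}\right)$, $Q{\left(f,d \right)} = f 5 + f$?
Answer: $33489$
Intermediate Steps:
$Q{\left(f,d \right)} = 6 f$ ($Q{\left(f,d \right)} = 5 f + f = 6 f$)
$T{\left(X \right)} = -6 + 7 X^{2}$ ($T{\left(X \right)} = -6 + X \left(X + 6 X\right) = -6 + X 7 X = -6 + 7 X^{2}$)
$\left(T{\left(-5 \right)} + \left(-4 - 3\right) \left(-2\right)\right)^{2} = \left(\left(-6 + 7 \left(-5\right)^{2}\right) + \left(-4 - 3\right) \left(-2\right)\right)^{2} = \left(\left(-6 + 7 \cdot 25\right) - -14\right)^{2} = \left(\left(-6 + 175\right) + 14\right)^{2} = \left(169 + 14\right)^{2} = 183^{2} = 33489$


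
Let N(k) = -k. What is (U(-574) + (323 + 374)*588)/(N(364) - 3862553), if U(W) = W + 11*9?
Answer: -409361/3862917 ≈ -0.10597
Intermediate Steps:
U(W) = 99 + W (U(W) = W + 99 = 99 + W)
(U(-574) + (323 + 374)*588)/(N(364) - 3862553) = ((99 - 574) + (323 + 374)*588)/(-1*364 - 3862553) = (-475 + 697*588)/(-364 - 3862553) = (-475 + 409836)/(-3862917) = 409361*(-1/3862917) = -409361/3862917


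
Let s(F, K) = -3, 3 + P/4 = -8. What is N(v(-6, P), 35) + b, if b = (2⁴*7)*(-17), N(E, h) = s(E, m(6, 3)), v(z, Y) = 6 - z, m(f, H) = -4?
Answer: -1907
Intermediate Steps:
P = -44 (P = -12 + 4*(-8) = -12 - 32 = -44)
N(E, h) = -3
b = -1904 (b = (16*7)*(-17) = 112*(-17) = -1904)
N(v(-6, P), 35) + b = -3 - 1904 = -1907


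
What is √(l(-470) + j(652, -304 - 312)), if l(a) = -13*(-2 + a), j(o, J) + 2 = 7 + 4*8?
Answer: √6173 ≈ 78.568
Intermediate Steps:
j(o, J) = 37 (j(o, J) = -2 + (7 + 4*8) = -2 + (7 + 32) = -2 + 39 = 37)
l(a) = 26 - 13*a
√(l(-470) + j(652, -304 - 312)) = √((26 - 13*(-470)) + 37) = √((26 + 6110) + 37) = √(6136 + 37) = √6173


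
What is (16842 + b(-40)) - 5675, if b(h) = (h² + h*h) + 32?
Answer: 14399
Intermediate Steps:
b(h) = 32 + 2*h² (b(h) = (h² + h²) + 32 = 2*h² + 32 = 32 + 2*h²)
(16842 + b(-40)) - 5675 = (16842 + (32 + 2*(-40)²)) - 5675 = (16842 + (32 + 2*1600)) - 5675 = (16842 + (32 + 3200)) - 5675 = (16842 + 3232) - 5675 = 20074 - 5675 = 14399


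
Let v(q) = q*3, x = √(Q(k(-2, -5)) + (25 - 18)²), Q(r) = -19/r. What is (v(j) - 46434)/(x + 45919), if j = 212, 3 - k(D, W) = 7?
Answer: -8411993448/8434218029 + 91596*√215/8434218029 ≈ -0.99721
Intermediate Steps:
k(D, W) = -4 (k(D, W) = 3 - 1*7 = 3 - 7 = -4)
x = √215/2 (x = √(-19/(-4) + (25 - 18)²) = √(-19*(-¼) + 7²) = √(19/4 + 49) = √(215/4) = √215/2 ≈ 7.3314)
v(q) = 3*q
(v(j) - 46434)/(x + 45919) = (3*212 - 46434)/(√215/2 + 45919) = (636 - 46434)/(45919 + √215/2) = -45798/(45919 + √215/2)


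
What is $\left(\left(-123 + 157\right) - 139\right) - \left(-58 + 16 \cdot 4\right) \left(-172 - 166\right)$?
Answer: $1923$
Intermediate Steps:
$\left(\left(-123 + 157\right) - 139\right) - \left(-58 + 16 \cdot 4\right) \left(-172 - 166\right) = \left(34 - 139\right) - \left(-58 + 64\right) \left(-338\right) = -105 - 6 \left(-338\right) = -105 - -2028 = -105 + 2028 = 1923$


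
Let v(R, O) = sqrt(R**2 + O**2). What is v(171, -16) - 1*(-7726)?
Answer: 7726 + sqrt(29497) ≈ 7897.8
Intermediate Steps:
v(R, O) = sqrt(O**2 + R**2)
v(171, -16) - 1*(-7726) = sqrt((-16)**2 + 171**2) - 1*(-7726) = sqrt(256 + 29241) + 7726 = sqrt(29497) + 7726 = 7726 + sqrt(29497)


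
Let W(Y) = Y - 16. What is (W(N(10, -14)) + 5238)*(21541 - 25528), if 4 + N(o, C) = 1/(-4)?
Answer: -83212677/4 ≈ -2.0803e+7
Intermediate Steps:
N(o, C) = -17/4 (N(o, C) = -4 + 1/(-4) = -4 - ¼ = -17/4)
W(Y) = -16 + Y
(W(N(10, -14)) + 5238)*(21541 - 25528) = ((-16 - 17/4) + 5238)*(21541 - 25528) = (-81/4 + 5238)*(-3987) = (20871/4)*(-3987) = -83212677/4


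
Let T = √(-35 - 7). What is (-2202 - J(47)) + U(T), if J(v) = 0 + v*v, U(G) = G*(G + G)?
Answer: -4495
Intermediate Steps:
T = I*√42 (T = √(-42) = I*√42 ≈ 6.4807*I)
U(G) = 2*G² (U(G) = G*(2*G) = 2*G²)
J(v) = v² (J(v) = 0 + v² = v²)
(-2202 - J(47)) + U(T) = (-2202 - 1*47²) + 2*(I*√42)² = (-2202 - 1*2209) + 2*(-42) = (-2202 - 2209) - 84 = -4411 - 84 = -4495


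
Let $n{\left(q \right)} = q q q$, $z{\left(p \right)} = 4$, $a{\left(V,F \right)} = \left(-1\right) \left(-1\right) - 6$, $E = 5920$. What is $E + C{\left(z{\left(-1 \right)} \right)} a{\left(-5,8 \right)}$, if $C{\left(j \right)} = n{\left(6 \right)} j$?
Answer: $1600$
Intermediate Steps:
$a{\left(V,F \right)} = -5$ ($a{\left(V,F \right)} = 1 - 6 = -5$)
$n{\left(q \right)} = q^{3}$ ($n{\left(q \right)} = q^{2} q = q^{3}$)
$C{\left(j \right)} = 216 j$ ($C{\left(j \right)} = 6^{3} j = 216 j$)
$E + C{\left(z{\left(-1 \right)} \right)} a{\left(-5,8 \right)} = 5920 + 216 \cdot 4 \left(-5\right) = 5920 + 864 \left(-5\right) = 5920 - 4320 = 1600$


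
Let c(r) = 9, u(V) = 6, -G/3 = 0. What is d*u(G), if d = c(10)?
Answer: 54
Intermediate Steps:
G = 0 (G = -3*0 = 0)
d = 9
d*u(G) = 9*6 = 54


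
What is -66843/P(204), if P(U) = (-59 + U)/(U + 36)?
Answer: -3208464/29 ≈ -1.1064e+5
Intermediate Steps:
P(U) = (-59 + U)/(36 + U)
-66843/P(204) = -66843*(36 + 204)/(-59 + 204) = -66843/(145/240) = -66843/((1/240)*145) = -66843/29/48 = -66843*48/29 = -3208464/29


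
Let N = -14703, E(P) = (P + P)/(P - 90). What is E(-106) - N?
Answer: 720500/49 ≈ 14704.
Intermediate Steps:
E(P) = 2*P/(-90 + P) (E(P) = (2*P)/(-90 + P) = 2*P/(-90 + P))
E(-106) - N = 2*(-106)/(-90 - 106) - 1*(-14703) = 2*(-106)/(-196) + 14703 = 2*(-106)*(-1/196) + 14703 = 53/49 + 14703 = 720500/49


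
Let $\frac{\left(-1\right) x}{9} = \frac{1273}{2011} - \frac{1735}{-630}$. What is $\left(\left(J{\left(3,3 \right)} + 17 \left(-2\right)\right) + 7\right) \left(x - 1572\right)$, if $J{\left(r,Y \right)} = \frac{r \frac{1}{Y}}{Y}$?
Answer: $\frac{1804652120}{42231} \approx 42733.0$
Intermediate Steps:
$x = - \frac{858215}{28154}$ ($x = - 9 \left(\frac{1273}{2011} - \frac{1735}{-630}\right) = - 9 \left(1273 \cdot \frac{1}{2011} - - \frac{347}{126}\right) = - 9 \left(\frac{1273}{2011} + \frac{347}{126}\right) = \left(-9\right) \frac{858215}{253386} = - \frac{858215}{28154} \approx -30.483$)
$J{\left(r,Y \right)} = \frac{r}{Y^{2}}$
$\left(\left(J{\left(3,3 \right)} + 17 \left(-2\right)\right) + 7\right) \left(x - 1572\right) = \left(\left(\frac{3}{9} + 17 \left(-2\right)\right) + 7\right) \left(- \frac{858215}{28154} - 1572\right) = \left(\left(3 \cdot \frac{1}{9} - 34\right) + 7\right) \left(- \frac{45116303}{28154}\right) = \left(\left(\frac{1}{3} - 34\right) + 7\right) \left(- \frac{45116303}{28154}\right) = \left(- \frac{101}{3} + 7\right) \left(- \frac{45116303}{28154}\right) = \left(- \frac{80}{3}\right) \left(- \frac{45116303}{28154}\right) = \frac{1804652120}{42231}$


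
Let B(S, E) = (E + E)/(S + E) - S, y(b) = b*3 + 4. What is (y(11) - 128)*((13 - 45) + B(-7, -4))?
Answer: 24297/11 ≈ 2208.8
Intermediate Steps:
y(b) = 4 + 3*b (y(b) = 3*b + 4 = 4 + 3*b)
B(S, E) = -S + 2*E/(E + S) (B(S, E) = (2*E)/(E + S) - S = 2*E/(E + S) - S = -S + 2*E/(E + S))
(y(11) - 128)*((13 - 45) + B(-7, -4)) = ((4 + 3*11) - 128)*((13 - 45) + (-1*(-7)² + 2*(-4) - 1*(-4)*(-7))/(-4 - 7)) = ((4 + 33) - 128)*(-32 + (-1*49 - 8 - 28)/(-11)) = (37 - 128)*(-32 - (-49 - 8 - 28)/11) = -91*(-32 - 1/11*(-85)) = -91*(-32 + 85/11) = -91*(-267/11) = 24297/11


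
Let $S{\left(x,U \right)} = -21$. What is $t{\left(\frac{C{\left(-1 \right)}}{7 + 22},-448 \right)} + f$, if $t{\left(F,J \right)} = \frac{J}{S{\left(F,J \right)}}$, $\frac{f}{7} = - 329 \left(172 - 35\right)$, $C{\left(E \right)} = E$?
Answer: $- \frac{946469}{3} \approx -3.1549 \cdot 10^{5}$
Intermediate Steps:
$f = -315511$ ($f = 7 \left(- 329 \left(172 - 35\right)\right) = 7 \left(\left(-329\right) 137\right) = 7 \left(-45073\right) = -315511$)
$t{\left(F,J \right)} = - \frac{J}{21}$ ($t{\left(F,J \right)} = \frac{J}{-21} = J \left(- \frac{1}{21}\right) = - \frac{J}{21}$)
$t{\left(\frac{C{\left(-1 \right)}}{7 + 22},-448 \right)} + f = \left(- \frac{1}{21}\right) \left(-448\right) - 315511 = \frac{64}{3} - 315511 = - \frac{946469}{3}$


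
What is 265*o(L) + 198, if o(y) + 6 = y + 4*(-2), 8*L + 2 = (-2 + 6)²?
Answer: -12193/4 ≈ -3048.3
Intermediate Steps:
L = 7/4 (L = -¼ + (-2 + 6)²/8 = -¼ + (⅛)*4² = -¼ + (⅛)*16 = -¼ + 2 = 7/4 ≈ 1.7500)
o(y) = -14 + y (o(y) = -6 + (y + 4*(-2)) = -6 + (y - 8) = -6 + (-8 + y) = -14 + y)
265*o(L) + 198 = 265*(-14 + 7/4) + 198 = 265*(-49/4) + 198 = -12985/4 + 198 = -12193/4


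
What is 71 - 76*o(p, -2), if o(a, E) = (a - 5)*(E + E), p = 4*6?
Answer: 5847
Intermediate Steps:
p = 24
o(a, E) = 2*E*(-5 + a) (o(a, E) = (-5 + a)*(2*E) = 2*E*(-5 + a))
71 - 76*o(p, -2) = 71 - 152*(-2)*(-5 + 24) = 71 - 152*(-2)*19 = 71 - 76*(-76) = 71 + 5776 = 5847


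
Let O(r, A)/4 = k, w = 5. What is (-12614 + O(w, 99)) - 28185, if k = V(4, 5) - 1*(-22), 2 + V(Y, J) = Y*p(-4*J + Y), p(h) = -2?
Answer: -40751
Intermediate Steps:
V(Y, J) = -2 - 2*Y (V(Y, J) = -2 + Y*(-2) = -2 - 2*Y)
k = 12 (k = (-2 - 2*4) - 1*(-22) = (-2 - 8) + 22 = -10 + 22 = 12)
O(r, A) = 48 (O(r, A) = 4*12 = 48)
(-12614 + O(w, 99)) - 28185 = (-12614 + 48) - 28185 = -12566 - 28185 = -40751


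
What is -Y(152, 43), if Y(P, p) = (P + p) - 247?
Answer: 52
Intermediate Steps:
Y(P, p) = -247 + P + p
-Y(152, 43) = -(-247 + 152 + 43) = -1*(-52) = 52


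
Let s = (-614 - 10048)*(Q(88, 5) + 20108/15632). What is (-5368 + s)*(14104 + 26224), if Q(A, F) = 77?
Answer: -33098625377620/977 ≈ -3.3878e+10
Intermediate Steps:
s = -1630982133/1954 (s = (-614 - 10048)*(77 + 20108/15632) = -10662*(77 + 20108*(1/15632)) = -10662*(77 + 5027/3908) = -10662*305943/3908 = -1630982133/1954 ≈ -8.3469e+5)
(-5368 + s)*(14104 + 26224) = (-5368 - 1630982133/1954)*(14104 + 26224) = -1641471205/1954*40328 = -33098625377620/977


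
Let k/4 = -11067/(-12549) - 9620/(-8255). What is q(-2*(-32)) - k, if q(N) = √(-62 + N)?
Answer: -4350348/531241 + √2 ≈ -6.7748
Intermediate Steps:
k = 4350348/531241 (k = 4*(-11067/(-12549) - 9620/(-8255)) = 4*(-11067*(-1/12549) - 9620*(-1/8255)) = 4*(3689/4183 + 148/127) = 4*(1087587/531241) = 4350348/531241 ≈ 8.1890)
q(-2*(-32)) - k = √(-62 - 2*(-32)) - 1*4350348/531241 = √(-62 + 64) - 4350348/531241 = √2 - 4350348/531241 = -4350348/531241 + √2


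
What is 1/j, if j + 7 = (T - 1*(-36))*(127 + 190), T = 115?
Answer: 1/47860 ≈ 2.0894e-5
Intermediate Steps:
j = 47860 (j = -7 + (115 - 1*(-36))*(127 + 190) = -7 + (115 + 36)*317 = -7 + 151*317 = -7 + 47867 = 47860)
1/j = 1/47860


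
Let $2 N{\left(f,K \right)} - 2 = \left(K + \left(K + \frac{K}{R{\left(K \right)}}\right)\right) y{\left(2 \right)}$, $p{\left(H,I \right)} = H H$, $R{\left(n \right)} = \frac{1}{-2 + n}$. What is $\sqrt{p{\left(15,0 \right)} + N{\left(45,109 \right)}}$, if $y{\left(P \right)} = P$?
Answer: $\sqrt{12107} \approx 110.03$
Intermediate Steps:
$p{\left(H,I \right)} = H^{2}$
$N{\left(f,K \right)} = 1 + 2 K + K \left(-2 + K\right)$ ($N{\left(f,K \right)} = 1 + \frac{\left(K + \left(K + \frac{K}{\frac{1}{-2 + K}}\right)\right) 2}{2} = 1 + \frac{\left(K + \left(K + K \left(-2 + K\right)\right)\right) 2}{2} = 1 + \frac{\left(2 K + K \left(-2 + K\right)\right) 2}{2} = 1 + \frac{4 K + 2 K \left(-2 + K\right)}{2} = 1 + \left(2 K + K \left(-2 + K\right)\right) = 1 + 2 K + K \left(-2 + K\right)$)
$\sqrt{p{\left(15,0 \right)} + N{\left(45,109 \right)}} = \sqrt{15^{2} + \left(1 + 109^{2}\right)} = \sqrt{225 + \left(1 + 11881\right)} = \sqrt{225 + 11882} = \sqrt{12107}$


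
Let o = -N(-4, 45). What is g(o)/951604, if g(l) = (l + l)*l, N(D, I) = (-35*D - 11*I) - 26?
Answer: 145161/475802 ≈ 0.30509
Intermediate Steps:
N(D, I) = -26 - 35*D - 11*I
o = 381 (o = -(-26 - 35*(-4) - 11*45) = -(-26 + 140 - 495) = -1*(-381) = 381)
g(l) = 2*l² (g(l) = (2*l)*l = 2*l²)
g(o)/951604 = (2*381²)/951604 = (2*145161)*(1/951604) = 290322*(1/951604) = 145161/475802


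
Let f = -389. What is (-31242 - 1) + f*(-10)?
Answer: -27353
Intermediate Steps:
(-31242 - 1) + f*(-10) = (-31242 - 1) - 389*(-10) = -31243 + 3890 = -27353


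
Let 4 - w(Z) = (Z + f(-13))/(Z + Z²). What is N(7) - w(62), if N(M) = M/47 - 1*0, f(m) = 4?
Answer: -117314/30597 ≈ -3.8342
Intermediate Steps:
N(M) = M/47 (N(M) = M*(1/47) + 0 = M/47 + 0 = M/47)
w(Z) = 4 - (4 + Z)/(Z + Z²) (w(Z) = 4 - (Z + 4)/(Z + Z²) = 4 - (4 + Z)/(Z + Z²))
N(7) - w(62) = (1/47)*7 - (-4 + 3*62 + 4*62²)/(62*(1 + 62)) = 7/47 - (-4 + 186 + 4*3844)/(62*63) = 7/47 - (-4 + 186 + 15376)/(62*63) = 7/47 - 15558/(62*63) = 7/47 - 1*2593/651 = 7/47 - 2593/651 = -117314/30597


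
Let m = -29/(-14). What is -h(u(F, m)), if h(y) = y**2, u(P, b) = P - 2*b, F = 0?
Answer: -841/49 ≈ -17.163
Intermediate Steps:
m = 29/14 (m = -29*(-1/14) = 29/14 ≈ 2.0714)
-h(u(F, m)) = -(0 - 2*29/14)**2 = -(0 - 29/7)**2 = -(-29/7)**2 = -1*841/49 = -841/49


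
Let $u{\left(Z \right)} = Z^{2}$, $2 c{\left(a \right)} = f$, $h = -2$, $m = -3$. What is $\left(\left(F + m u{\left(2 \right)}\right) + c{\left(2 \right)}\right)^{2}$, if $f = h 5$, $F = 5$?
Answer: $144$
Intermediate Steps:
$f = -10$ ($f = \left(-2\right) 5 = -10$)
$c{\left(a \right)} = -5$ ($c{\left(a \right)} = \frac{1}{2} \left(-10\right) = -5$)
$\left(\left(F + m u{\left(2 \right)}\right) + c{\left(2 \right)}\right)^{2} = \left(\left(5 - 3 \cdot 2^{2}\right) - 5\right)^{2} = \left(\left(5 - 12\right) - 5\right)^{2} = \left(-7 - 5\right)^{2} = \left(-12\right)^{2} = 144$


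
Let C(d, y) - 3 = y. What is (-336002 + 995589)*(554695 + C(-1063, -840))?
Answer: 365317536646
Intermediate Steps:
C(d, y) = 3 + y
(-336002 + 995589)*(554695 + C(-1063, -840)) = (-336002 + 995589)*(554695 + (3 - 840)) = 659587*(554695 - 837) = 659587*553858 = 365317536646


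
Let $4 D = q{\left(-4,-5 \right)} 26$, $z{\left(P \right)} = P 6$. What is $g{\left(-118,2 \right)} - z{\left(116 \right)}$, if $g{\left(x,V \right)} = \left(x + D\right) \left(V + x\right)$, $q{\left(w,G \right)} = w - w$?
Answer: $12992$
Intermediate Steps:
$z{\left(P \right)} = 6 P$
$q{\left(w,G \right)} = 0$
$D = 0$ ($D = \frac{0 \cdot 26}{4} = \frac{1}{4} \cdot 0 = 0$)
$g{\left(x,V \right)} = x \left(V + x\right)$ ($g{\left(x,V \right)} = \left(x + 0\right) \left(V + x\right) = x \left(V + x\right)$)
$g{\left(-118,2 \right)} - z{\left(116 \right)} = - 118 \left(2 - 118\right) - 6 \cdot 116 = \left(-118\right) \left(-116\right) - 696 = 13688 - 696 = 12992$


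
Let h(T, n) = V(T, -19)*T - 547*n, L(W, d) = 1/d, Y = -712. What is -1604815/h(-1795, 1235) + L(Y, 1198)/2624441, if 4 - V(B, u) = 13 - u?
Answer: 1009133451231291/393189252328126 ≈ 2.5665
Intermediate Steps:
V(B, u) = -9 + u (V(B, u) = 4 - (13 - u) = 4 + (-13 + u) = -9 + u)
h(T, n) = -547*n - 28*T (h(T, n) = (-9 - 19)*T - 547*n = -28*T - 547*n = -547*n - 28*T)
-1604815/h(-1795, 1235) + L(Y, 1198)/2624441 = -1604815/(-547*1235 - 28*(-1795)) + 1/(1198*2624441) = -1604815/(-675545 + 50260) + (1/1198)*(1/2624441) = -1604815/(-625285) + 1/3144080318 = -1604815*(-1/625285) + 1/3144080318 = 320963/125057 + 1/3144080318 = 1009133451231291/393189252328126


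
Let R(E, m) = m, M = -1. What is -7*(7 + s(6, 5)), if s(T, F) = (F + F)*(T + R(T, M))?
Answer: -399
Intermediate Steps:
s(T, F) = 2*F*(-1 + T) (s(T, F) = (F + F)*(T - 1) = (2*F)*(-1 + T) = 2*F*(-1 + T))
-7*(7 + s(6, 5)) = -7*(7 + 2*5*(-1 + 6)) = -7*(7 + 2*5*5) = -7*(7 + 50) = -7*57 = -399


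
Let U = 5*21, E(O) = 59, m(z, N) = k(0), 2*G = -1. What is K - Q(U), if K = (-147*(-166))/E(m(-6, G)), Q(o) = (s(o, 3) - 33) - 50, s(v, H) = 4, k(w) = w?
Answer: 29063/59 ≈ 492.59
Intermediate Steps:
G = -½ (G = (½)*(-1) = -½ ≈ -0.50000)
m(z, N) = 0
U = 105
Q(o) = -79 (Q(o) = (4 - 33) - 50 = -29 - 50 = -79)
K = 24402/59 (K = -147*(-166)/59 = 24402*(1/59) = 24402/59 ≈ 413.59)
K - Q(U) = 24402/59 - 1*(-79) = 24402/59 + 79 = 29063/59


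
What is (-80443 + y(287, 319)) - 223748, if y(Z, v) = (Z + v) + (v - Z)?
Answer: -303553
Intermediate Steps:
y(Z, v) = 2*v
(-80443 + y(287, 319)) - 223748 = (-80443 + 2*319) - 223748 = (-80443 + 638) - 223748 = -79805 - 223748 = -303553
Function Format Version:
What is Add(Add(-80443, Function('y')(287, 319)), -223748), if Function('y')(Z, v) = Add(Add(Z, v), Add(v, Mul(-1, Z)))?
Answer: -303553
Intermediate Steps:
Function('y')(Z, v) = Mul(2, v)
Add(Add(-80443, Function('y')(287, 319)), -223748) = Add(Add(-80443, Mul(2, 319)), -223748) = Add(Add(-80443, 638), -223748) = Add(-79805, -223748) = -303553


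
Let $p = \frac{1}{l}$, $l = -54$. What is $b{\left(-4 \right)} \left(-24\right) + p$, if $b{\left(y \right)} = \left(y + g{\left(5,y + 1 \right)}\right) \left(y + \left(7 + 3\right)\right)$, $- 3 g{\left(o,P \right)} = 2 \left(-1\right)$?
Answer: $\frac{25919}{54} \approx 479.98$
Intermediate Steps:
$p = - \frac{1}{54}$ ($p = \frac{1}{-54} = - \frac{1}{54} \approx -0.018519$)
$g{\left(o,P \right)} = \frac{2}{3}$ ($g{\left(o,P \right)} = - \frac{2 \left(-1\right)}{3} = \left(- \frac{1}{3}\right) \left(-2\right) = \frac{2}{3}$)
$b{\left(y \right)} = \left(10 + y\right) \left(\frac{2}{3} + y\right)$ ($b{\left(y \right)} = \left(y + \frac{2}{3}\right) \left(y + \left(7 + 3\right)\right) = \left(\frac{2}{3} + y\right) \left(y + 10\right) = \left(\frac{2}{3} + y\right) \left(10 + y\right) = \left(10 + y\right) \left(\frac{2}{3} + y\right)$)
$b{\left(-4 \right)} \left(-24\right) + p = \left(\frac{20}{3} + \left(-4\right)^{2} + \frac{32}{3} \left(-4\right)\right) \left(-24\right) - \frac{1}{54} = \left(\frac{20}{3} + 16 - \frac{128}{3}\right) \left(-24\right) - \frac{1}{54} = \left(-20\right) \left(-24\right) - \frac{1}{54} = 480 - \frac{1}{54} = \frac{25919}{54}$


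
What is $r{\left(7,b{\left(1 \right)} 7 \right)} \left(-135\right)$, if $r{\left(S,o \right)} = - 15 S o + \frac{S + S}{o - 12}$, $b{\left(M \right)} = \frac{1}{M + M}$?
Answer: $\frac{1694385}{34} \approx 49835.0$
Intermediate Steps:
$b{\left(M \right)} = \frac{1}{2 M}$
$r{\left(S,o \right)} = - 15 S o + \frac{2 S}{-12 + o}$
$r{\left(7,b{\left(1 \right)} 7 \right)} \left(-135\right) = \frac{7 \left(2 - 15 \left(\frac{1}{2 \cdot 1} \cdot 7\right)^{2} + 180 \frac{1}{2 \cdot 1} \cdot 7\right)}{-12 + \frac{1}{2 \cdot 1} \cdot 7} \left(-135\right) = \frac{7 \left(2 - 15 \left(\frac{1}{2} \cdot 1 \cdot 7\right)^{2} + 180 \cdot \frac{1}{2} \cdot 1 \cdot 7\right)}{-12 + \frac{1}{2} \cdot 1 \cdot 7} \left(-135\right) = \frac{7 \left(2 - 15 \left(\frac{1}{2} \cdot 7\right)^{2} + 180 \cdot \frac{1}{2} \cdot 7\right)}{-12 + \frac{1}{2} \cdot 7} \left(-135\right) = \frac{7 \left(2 - 15 \left(\frac{7}{2}\right)^{2} + 180 \cdot \frac{7}{2}\right)}{-12 + \frac{7}{2}} \left(-135\right) = \frac{7 \left(2 - \frac{735}{4} + 630\right)}{- \frac{17}{2}} \left(-135\right) = 7 \left(- \frac{2}{17}\right) \left(2 - \frac{735}{4} + 630\right) \left(-135\right) = 7 \left(- \frac{2}{17}\right) \frac{1793}{4} \left(-135\right) = \left(- \frac{12551}{34}\right) \left(-135\right) = \frac{1694385}{34}$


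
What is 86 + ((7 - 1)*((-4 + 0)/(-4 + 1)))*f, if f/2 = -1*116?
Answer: -1770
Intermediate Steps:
f = -232 (f = 2*(-1*116) = 2*(-116) = -232)
86 + ((7 - 1)*((-4 + 0)/(-4 + 1)))*f = 86 + ((7 - 1)*((-4 + 0)/(-4 + 1)))*(-232) = 86 + (6*(-4/(-3)))*(-232) = 86 + (6*(-4*(-1/3)))*(-232) = 86 + (6*(4/3))*(-232) = 86 + 8*(-232) = 86 - 1856 = -1770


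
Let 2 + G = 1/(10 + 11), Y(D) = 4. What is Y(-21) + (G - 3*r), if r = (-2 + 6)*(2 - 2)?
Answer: 43/21 ≈ 2.0476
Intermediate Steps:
r = 0 (r = 4*0 = 0)
G = -41/21 (G = -2 + 1/(10 + 11) = -2 + 1/21 = -41/21 ≈ -1.9524)
Y(-21) + (G - 3*r) = 4 + (-41/21 - 3*0) = 4 + (-41/21 + 0) = 4 - 41/21 = 43/21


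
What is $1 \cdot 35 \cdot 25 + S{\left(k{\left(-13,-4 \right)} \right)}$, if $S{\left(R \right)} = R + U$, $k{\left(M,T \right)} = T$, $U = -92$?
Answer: $779$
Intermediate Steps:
$S{\left(R \right)} = -92 + R$ ($S{\left(R \right)} = R - 92 = -92 + R$)
$1 \cdot 35 \cdot 25 + S{\left(k{\left(-13,-4 \right)} \right)} = 1 \cdot 35 \cdot 25 - 96 = 35 \cdot 25 - 96 = 875 - 96 = 779$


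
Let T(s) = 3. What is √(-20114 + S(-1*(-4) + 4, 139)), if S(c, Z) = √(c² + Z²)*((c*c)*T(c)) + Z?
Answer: √(-19975 + 192*√19385) ≈ 82.202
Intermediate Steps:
S(c, Z) = Z + 3*c²*√(Z² + c²) (S(c, Z) = √(c² + Z²)*((c*c)*3) + Z = √(Z² + c²)*(c²*3) + Z = √(Z² + c²)*(3*c²) + Z = 3*c²*√(Z² + c²) + Z = Z + 3*c²*√(Z² + c²))
√(-20114 + S(-1*(-4) + 4, 139)) = √(-20114 + (139 + 3*(-1*(-4) + 4)²*√(139² + (-1*(-4) + 4)²))) = √(-20114 + (139 + 3*(4 + 4)²*√(19321 + (4 + 4)²))) = √(-20114 + (139 + 3*8²*√(19321 + 8²))) = √(-20114 + (139 + 3*64*√(19321 + 64))) = √(-20114 + (139 + 3*64*√19385)) = √(-20114 + (139 + 192*√19385)) = √(-19975 + 192*√19385)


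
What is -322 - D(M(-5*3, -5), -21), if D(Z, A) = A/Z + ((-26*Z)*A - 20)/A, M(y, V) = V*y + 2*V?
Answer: 1866461/1365 ≈ 1367.4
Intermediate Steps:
M(y, V) = 2*V + V*y
D(Z, A) = A/Z + (-20 - 26*A*Z)/A (D(Z, A) = A/Z + (-26*A*Z - 20)/A = A/Z + (-20 - 26*A*Z)/A)
-322 - D(M(-5*3, -5), -21) = -322 - (-(-130)*(2 - 5*3) - 20/(-21) - 21*(-1/(5*(2 - 5*3)))) = -322 - (-(-130)*(2 - 15) - 20*(-1/21) - 21*(-1/(5*(2 - 15)))) = -322 - (-(-130)*(-13) + 20/21 - 21/((-5*(-13)))) = -322 - (-26*65 + 20/21 - 21/65) = -322 - (-1690 + 20/21 - 21*1/65) = -322 - (-1690 + 20/21 - 21/65) = -322 - 1*(-2305991/1365) = -322 + 2305991/1365 = 1866461/1365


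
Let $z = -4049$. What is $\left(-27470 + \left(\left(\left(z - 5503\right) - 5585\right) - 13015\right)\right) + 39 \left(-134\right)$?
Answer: $-60848$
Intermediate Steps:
$\left(-27470 + \left(\left(\left(z - 5503\right) - 5585\right) - 13015\right)\right) + 39 \left(-134\right) = \left(-27470 - 28152\right) + 39 \left(-134\right) = \left(-27470 - 28152\right) - 5226 = -55622 - 5226 = -60848$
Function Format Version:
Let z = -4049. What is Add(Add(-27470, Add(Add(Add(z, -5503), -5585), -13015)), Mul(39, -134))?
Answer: -60848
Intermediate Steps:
Add(Add(-27470, Add(Add(Add(z, -5503), -5585), -13015)), Mul(39, -134)) = Add(Add(-27470, Add(Add(Add(-4049, -5503), -5585), -13015)), Mul(39, -134)) = Add(Add(-27470, Add(Add(-9552, -5585), -13015)), -5226) = Add(Add(-27470, Add(-15137, -13015)), -5226) = Add(Add(-27470, -28152), -5226) = Add(-55622, -5226) = -60848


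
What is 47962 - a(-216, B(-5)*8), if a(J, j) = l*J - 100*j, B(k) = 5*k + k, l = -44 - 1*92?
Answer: -5414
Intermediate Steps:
l = -136 (l = -44 - 92 = -136)
B(k) = 6*k
a(J, j) = -136*J - 100*j
47962 - a(-216, B(-5)*8) = 47962 - (-136*(-216) - 100*6*(-5)*8) = 47962 - (29376 - (-3000)*8) = 47962 - (29376 - 100*(-240)) = 47962 - (29376 + 24000) = 47962 - 1*53376 = 47962 - 53376 = -5414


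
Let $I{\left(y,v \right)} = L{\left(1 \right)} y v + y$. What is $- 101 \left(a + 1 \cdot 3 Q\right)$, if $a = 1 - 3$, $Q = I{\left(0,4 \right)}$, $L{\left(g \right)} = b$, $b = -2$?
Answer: $202$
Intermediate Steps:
$L{\left(g \right)} = -2$
$I{\left(y,v \right)} = y - 2 v y$ ($I{\left(y,v \right)} = - 2 y v + y = - 2 v y + y = y - 2 v y$)
$Q = 0$ ($Q = 0 \left(1 - 8\right) = 0 \left(-7\right) = 0$)
$a = -2$
$- 101 \left(a + 1 \cdot 3 Q\right) = - 101 \left(-2 + 1 \cdot 3 \cdot 0\right) = - 101 \left(-2 + 1 \cdot 0\right) = - 101 \left(-2 + 0\right) = \left(-101\right) \left(-2\right) = 202$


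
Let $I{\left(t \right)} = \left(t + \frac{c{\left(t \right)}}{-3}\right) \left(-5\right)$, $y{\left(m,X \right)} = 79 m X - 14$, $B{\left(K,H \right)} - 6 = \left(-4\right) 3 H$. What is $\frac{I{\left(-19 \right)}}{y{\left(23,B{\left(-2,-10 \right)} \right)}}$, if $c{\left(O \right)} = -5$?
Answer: $\frac{65}{171696} \approx 0.00037858$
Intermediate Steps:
$B{\left(K,H \right)} = 6 - 12 H$ ($B{\left(K,H \right)} = 6 + \left(-4\right) 3 H = 6 - 12 H$)
$y{\left(m,X \right)} = -14 + 79 X m$ ($y{\left(m,X \right)} = 79 X m - 14 = -14 + 79 X m$)
$I{\left(t \right)} = - \frac{25}{3} - 5 t$ ($I{\left(t \right)} = \left(t - \frac{5}{-3}\right) \left(-5\right) = \left(t - - \frac{5}{3}\right) \left(-5\right) = \left(t + \frac{5}{3}\right) \left(-5\right) = \left(\frac{5}{3} + t\right) \left(-5\right) = - \frac{25}{3} - 5 t$)
$\frac{I{\left(-19 \right)}}{y{\left(23,B{\left(-2,-10 \right)} \right)}} = \frac{- \frac{25}{3} - -95}{-14 + 79 \left(6 - -120\right) 23} = \frac{- \frac{25}{3} + 95}{-14 + 79 \left(6 + 120\right) 23} = \frac{260}{3 \left(-14 + 79 \cdot 126 \cdot 23\right)} = \frac{260}{3 \left(-14 + 228942\right)} = \frac{260}{3 \cdot 228928} = \frac{260}{3} \cdot \frac{1}{228928} = \frac{65}{171696}$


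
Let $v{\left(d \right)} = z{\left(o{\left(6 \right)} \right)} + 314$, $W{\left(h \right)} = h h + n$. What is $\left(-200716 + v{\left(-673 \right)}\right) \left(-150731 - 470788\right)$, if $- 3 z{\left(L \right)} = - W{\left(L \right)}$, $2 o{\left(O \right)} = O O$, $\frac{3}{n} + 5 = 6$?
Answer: $124485905067$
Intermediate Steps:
$n = 3$ ($n = \frac{3}{-5 + 6} = \frac{3}{1} = 3 \cdot 1 = 3$)
$W{\left(h \right)} = 3 + h^{2}$ ($W{\left(h \right)} = h h + 3 = h^{2} + 3 = 3 + h^{2}$)
$o{\left(O \right)} = \frac{O^{2}}{2}$ ($o{\left(O \right)} = \frac{O O}{2} = \frac{O^{2}}{2}$)
$z{\left(L \right)} = 1 + \frac{L^{2}}{3}$ ($z{\left(L \right)} = - \frac{\left(-1\right) \left(3 + L^{2}\right)}{3} = - \frac{-3 - L^{2}}{3} = 1 + \frac{L^{2}}{3}$)
$v{\left(d \right)} = 423$ ($v{\left(d \right)} = \left(1 + \frac{\left(\frac{6^{2}}{2}\right)^{2}}{3}\right) + 314 = \left(1 + \frac{\left(\frac{1}{2} \cdot 36\right)^{2}}{3}\right) + 314 = \left(1 + \frac{18^{2}}{3}\right) + 314 = \left(1 + \frac{1}{3} \cdot 324\right) + 314 = \left(1 + 108\right) + 314 = 109 + 314 = 423$)
$\left(-200716 + v{\left(-673 \right)}\right) \left(-150731 - 470788\right) = \left(-200716 + 423\right) \left(-150731 - 470788\right) = \left(-200293\right) \left(-621519\right) = 124485905067$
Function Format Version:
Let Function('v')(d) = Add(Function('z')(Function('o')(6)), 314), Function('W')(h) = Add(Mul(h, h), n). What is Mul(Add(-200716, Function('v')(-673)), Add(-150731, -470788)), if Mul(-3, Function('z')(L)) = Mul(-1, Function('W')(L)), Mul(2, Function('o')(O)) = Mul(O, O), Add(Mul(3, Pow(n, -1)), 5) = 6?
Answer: 124485905067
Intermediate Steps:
n = 3 (n = Mul(3, Pow(Add(-5, 6), -1)) = Mul(3, Pow(1, -1)) = Mul(3, 1) = 3)
Function('W')(h) = Add(3, Pow(h, 2)) (Function('W')(h) = Add(Mul(h, h), 3) = Add(Pow(h, 2), 3) = Add(3, Pow(h, 2)))
Function('o')(O) = Mul(Rational(1, 2), Pow(O, 2)) (Function('o')(O) = Mul(Rational(1, 2), Mul(O, O)) = Mul(Rational(1, 2), Pow(O, 2)))
Function('z')(L) = Add(1, Mul(Rational(1, 3), Pow(L, 2))) (Function('z')(L) = Mul(Rational(-1, 3), Mul(-1, Add(3, Pow(L, 2)))) = Mul(Rational(-1, 3), Add(-3, Mul(-1, Pow(L, 2)))) = Add(1, Mul(Rational(1, 3), Pow(L, 2))))
Function('v')(d) = 423 (Function('v')(d) = Add(Add(1, Mul(Rational(1, 3), Pow(Mul(Rational(1, 2), Pow(6, 2)), 2))), 314) = Add(Add(1, Mul(Rational(1, 3), Pow(Mul(Rational(1, 2), 36), 2))), 314) = Add(Add(1, Mul(Rational(1, 3), Pow(18, 2))), 314) = Add(Add(1, Mul(Rational(1, 3), 324)), 314) = Add(Add(1, 108), 314) = Add(109, 314) = 423)
Mul(Add(-200716, Function('v')(-673)), Add(-150731, -470788)) = Mul(Add(-200716, 423), Add(-150731, -470788)) = Mul(-200293, -621519) = 124485905067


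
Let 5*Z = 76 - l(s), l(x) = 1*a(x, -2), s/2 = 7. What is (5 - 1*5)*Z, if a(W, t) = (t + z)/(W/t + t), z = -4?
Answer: 0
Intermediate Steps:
a(W, t) = (-4 + t)/(t + W/t) (a(W, t) = (t - 4)/(W/t + t) = (-4 + t)/(t + W/t))
s = 14 (s = 2*7 = 14)
l(x) = 12/(4 + x) (l(x) = 1*(-2*(-4 - 2)/(x + (-2)**2)) = 1*(-2*(-6)/(x + 4)) = 1*(-2*(-6)/(4 + x)) = 1*(12/(4 + x)) = 12/(4 + x))
Z = 226/15 (Z = (76 - 12/(4 + 14))/5 = (76 - 12/18)/5 = (76 - 1*2/3)/5 = (76 - 2/3)/5 = (1/5)*(226/3) = 226/15 ≈ 15.067)
(5 - 1*5)*Z = (5 - 1*5)*(226/15) = (5 - 5)*(226/15) = 0*(226/15) = 0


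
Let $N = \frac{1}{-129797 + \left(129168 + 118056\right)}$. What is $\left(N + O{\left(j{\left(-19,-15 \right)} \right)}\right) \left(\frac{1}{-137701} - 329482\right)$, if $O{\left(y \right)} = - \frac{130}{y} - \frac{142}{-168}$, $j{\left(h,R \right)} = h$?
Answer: $- \frac{65365170906979984297}{25807025261892} \approx -2.5328 \cdot 10^{6}$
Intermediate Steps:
$N = \frac{1}{117427}$ ($N = \frac{1}{-129797 + 247224} = \frac{1}{117427} \approx 8.5159 \cdot 10^{-6}$)
$O{\left(y \right)} = \frac{71}{84} - \frac{130}{y}$ ($O{\left(y \right)} = - \frac{130}{y} - - \frac{71}{84} = - \frac{130}{y} + \frac{71}{84} = \frac{71}{84} - \frac{130}{y}$)
$\left(N + O{\left(j{\left(-19,-15 \right)} \right)}\right) \left(\frac{1}{-137701} - 329482\right) = \left(\frac{1}{117427} - \left(- \frac{71}{84} + \frac{130}{-19}\right)\right) \left(\frac{1}{-137701} - 329482\right) = \left(\frac{1}{117427} + \left(\frac{71}{84} - - \frac{130}{19}\right)\right) \left(- \frac{1}{137701} - 329482\right) = \left(\frac{1}{117427} + \left(\frac{71}{84} + \frac{130}{19}\right)\right) \left(- \frac{45370000883}{137701}\right) = \left(\frac{1}{117427} + \frac{12269}{1596}\right) \left(- \frac{45370000883}{137701}\right) = \frac{1440713459}{187413492} \left(- \frac{45370000883}{137701}\right) = - \frac{65365170906979984297}{25807025261892}$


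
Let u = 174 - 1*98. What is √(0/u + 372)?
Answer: 2*√93 ≈ 19.287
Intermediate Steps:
u = 76 (u = 174 - 98 = 76)
√(0/u + 372) = √(0/76 + 372) = √(0*(1/76) + 372) = √(0 + 372) = √372 = 2*√93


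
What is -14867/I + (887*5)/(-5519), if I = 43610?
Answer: -275461323/240683590 ≈ -1.1445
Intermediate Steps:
-14867/I + (887*5)/(-5519) = -14867/43610 + (887*5)/(-5519) = -14867*1/43610 + 4435*(-1/5519) = -14867/43610 - 4435/5519 = -275461323/240683590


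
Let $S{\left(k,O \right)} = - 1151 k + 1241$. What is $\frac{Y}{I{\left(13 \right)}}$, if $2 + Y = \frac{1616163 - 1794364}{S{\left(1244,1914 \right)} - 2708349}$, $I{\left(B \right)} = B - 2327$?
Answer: $\frac{8099703}{9577534928} \approx 0.0008457$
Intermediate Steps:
$I{\left(B \right)} = -2327 + B$
$S{\left(k,O \right)} = 1241 - 1151 k$
$Y = - \frac{8099703}{4138952}$ ($Y = -2 + \frac{1616163 - 1794364}{\left(1241 - 1431844\right) - 2708349} = -2 - \frac{178201}{\left(1241 - 1431844\right) - 2708349} = -2 - \frac{178201}{-1430603 - 2708349} = -2 - \frac{178201}{-4138952} = -2 - - \frac{178201}{4138952} = -2 + \frac{178201}{4138952} = - \frac{8099703}{4138952} \approx -1.9569$)
$\frac{Y}{I{\left(13 \right)}} = - \frac{8099703}{4138952 \left(-2327 + 13\right)} = - \frac{8099703}{4138952 \left(-2314\right)} = \left(- \frac{8099703}{4138952}\right) \left(- \frac{1}{2314}\right) = \frac{8099703}{9577534928}$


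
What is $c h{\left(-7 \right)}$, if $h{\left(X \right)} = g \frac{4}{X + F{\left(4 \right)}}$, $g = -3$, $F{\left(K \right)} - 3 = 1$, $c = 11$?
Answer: $44$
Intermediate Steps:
$F{\left(K \right)} = 4$ ($F{\left(K \right)} = 3 + 1 = 4$)
$h{\left(X \right)} = - \frac{12}{4 + X}$ ($h{\left(X \right)} = - 3 \frac{4}{X + 4} = - 3 \frac{4}{4 + X} = - \frac{12}{4 + X}$)
$c h{\left(-7 \right)} = 11 \left(- \frac{12}{4 - 7}\right) = 11 \left(- \frac{12}{-3}\right) = 11 \left(\left(-12\right) \left(- \frac{1}{3}\right)\right) = 11 \cdot 4 = 44$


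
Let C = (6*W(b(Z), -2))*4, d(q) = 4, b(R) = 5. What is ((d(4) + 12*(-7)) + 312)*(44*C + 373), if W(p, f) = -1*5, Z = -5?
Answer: -1138424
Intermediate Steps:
W(p, f) = -5
C = -120 (C = (6*(-5))*4 = -30*4 = -120)
((d(4) + 12*(-7)) + 312)*(44*C + 373) = ((4 + 12*(-7)) + 312)*(44*(-120) + 373) = ((4 - 84) + 312)*(-5280 + 373) = (-80 + 312)*(-4907) = 232*(-4907) = -1138424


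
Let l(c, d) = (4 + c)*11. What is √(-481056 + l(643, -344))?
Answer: I*√473939 ≈ 688.43*I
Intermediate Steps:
l(c, d) = 44 + 11*c
√(-481056 + l(643, -344)) = √(-481056 + (44 + 11*643)) = √(-481056 + (44 + 7073)) = √(-481056 + 7117) = √(-473939) = I*√473939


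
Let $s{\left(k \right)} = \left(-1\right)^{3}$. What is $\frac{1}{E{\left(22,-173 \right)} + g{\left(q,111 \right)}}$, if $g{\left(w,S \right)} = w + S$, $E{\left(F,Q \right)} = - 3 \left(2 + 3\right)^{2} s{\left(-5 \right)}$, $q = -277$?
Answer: $- \frac{1}{91} \approx -0.010989$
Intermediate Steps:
$s{\left(k \right)} = -1$
$E{\left(F,Q \right)} = 75$ ($E{\left(F,Q \right)} = - 3 \left(2 + 3\right)^{2} \left(-1\right) = - 3 \cdot 5^{2} \left(-1\right) = - 3 \cdot 25 \left(-1\right) = - 75 \left(-1\right) = \left(-1\right) \left(-75\right) = 75$)
$g{\left(w,S \right)} = S + w$
$\frac{1}{E{\left(22,-173 \right)} + g{\left(q,111 \right)}} = \frac{1}{75 + \left(111 - 277\right)} = \frac{1}{75 - 166} = \frac{1}{-91} = - \frac{1}{91}$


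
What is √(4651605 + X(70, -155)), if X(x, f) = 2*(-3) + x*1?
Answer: √4651669 ≈ 2156.8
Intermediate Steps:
X(x, f) = -6 + x
√(4651605 + X(70, -155)) = √(4651605 + (-6 + 70)) = √(4651605 + 64) = √4651669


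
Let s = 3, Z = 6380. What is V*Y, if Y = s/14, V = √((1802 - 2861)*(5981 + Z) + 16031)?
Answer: 3*I*√3268567/7 ≈ 774.82*I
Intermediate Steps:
V = 2*I*√3268567 (V = √((1802 - 2861)*(5981 + 6380) + 16031) = √(-1059*12361 + 16031) = √(-13090299 + 16031) = √(-13074268) = 2*I*√3268567 ≈ 3615.8*I)
Y = 3/14 ≈ 0.21429
V*Y = (2*I*√3268567)*(3/14) = 3*I*√3268567/7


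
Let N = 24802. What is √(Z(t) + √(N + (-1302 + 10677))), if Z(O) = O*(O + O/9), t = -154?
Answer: √(237160 + 9*√34177)/3 ≈ 162.90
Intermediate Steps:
Z(O) = 10*O²/9 (Z(O) = O*(O + O*(⅑)) = O*(O + O/9) = O*(10*O/9) = 10*O²/9)
√(Z(t) + √(N + (-1302 + 10677))) = √((10/9)*(-154)² + √(24802 + (-1302 + 10677))) = √((10/9)*23716 + √(24802 + 9375)) = √(237160/9 + √34177)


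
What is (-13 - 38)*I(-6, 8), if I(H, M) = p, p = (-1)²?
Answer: -51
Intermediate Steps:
p = 1
I(H, M) = 1
(-13 - 38)*I(-6, 8) = (-13 - 38)*1 = -51*1 = -51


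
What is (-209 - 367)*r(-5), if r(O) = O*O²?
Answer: 72000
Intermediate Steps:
r(O) = O³
(-209 - 367)*r(-5) = (-209 - 367)*(-5)³ = -576*(-125) = 72000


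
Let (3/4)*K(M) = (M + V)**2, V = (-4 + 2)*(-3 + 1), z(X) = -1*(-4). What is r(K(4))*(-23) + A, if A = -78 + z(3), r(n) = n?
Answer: -6110/3 ≈ -2036.7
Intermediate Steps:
z(X) = 4
V = 4 (V = -2*(-2) = 4)
K(M) = 4*(4 + M)**2/3 (K(M) = 4*(M + 4)**2/3 = 4*(4 + M)**2/3)
A = -74 (A = -78 + 4 = -74)
r(K(4))*(-23) + A = (4*(4 + 4)**2/3)*(-23) - 74 = ((4/3)*8**2)*(-23) - 74 = ((4/3)*64)*(-23) - 74 = (256/3)*(-23) - 74 = -5888/3 - 74 = -6110/3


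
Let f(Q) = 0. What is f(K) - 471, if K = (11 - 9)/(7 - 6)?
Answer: -471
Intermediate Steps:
K = 2 (K = 2/1 = 2*1 = 2)
f(K) - 471 = 0 - 471 = -471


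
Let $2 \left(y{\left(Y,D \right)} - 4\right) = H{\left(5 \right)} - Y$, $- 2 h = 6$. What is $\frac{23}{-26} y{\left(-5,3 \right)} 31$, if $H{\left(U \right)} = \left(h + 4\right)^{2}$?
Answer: $- \frac{4991}{26} \approx -191.96$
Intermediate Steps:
$h = -3$ ($h = \left(- \frac{1}{2}\right) 6 = -3$)
$H{\left(U \right)} = 1$ ($H{\left(U \right)} = \left(-3 + 4\right)^{2} = 1^{2} = 1$)
$y{\left(Y,D \right)} = \frac{9}{2} - \frac{Y}{2}$ ($y{\left(Y,D \right)} = 4 + \frac{1 - Y}{2} = 4 - \left(- \frac{1}{2} + \frac{Y}{2}\right) = \frac{9}{2} - \frac{Y}{2}$)
$\frac{23}{-26} y{\left(-5,3 \right)} 31 = \frac{23}{-26} \left(\frac{9}{2} - - \frac{5}{2}\right) 31 = 23 \left(- \frac{1}{26}\right) \left(\frac{9}{2} + \frac{5}{2}\right) 31 = \left(- \frac{23}{26}\right) 7 \cdot 31 = \left(- \frac{161}{26}\right) 31 = - \frac{4991}{26}$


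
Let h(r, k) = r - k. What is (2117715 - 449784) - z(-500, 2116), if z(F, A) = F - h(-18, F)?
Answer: 1668913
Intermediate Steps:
z(F, A) = 18 + 2*F (z(F, A) = F - (-18 - F) = F + (18 + F) = 18 + 2*F)
(2117715 - 449784) - z(-500, 2116) = (2117715 - 449784) - (18 + 2*(-500)) = 1667931 - (18 - 1000) = 1667931 - 1*(-982) = 1667931 + 982 = 1668913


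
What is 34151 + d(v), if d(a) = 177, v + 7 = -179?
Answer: 34328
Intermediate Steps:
v = -186 (v = -7 - 179 = -186)
34151 + d(v) = 34151 + 177 = 34328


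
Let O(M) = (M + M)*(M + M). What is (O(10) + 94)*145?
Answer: 71630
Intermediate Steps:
O(M) = 4*M² (O(M) = (2*M)*(2*M) = 4*M²)
(O(10) + 94)*145 = (4*10² + 94)*145 = (4*100 + 94)*145 = (400 + 94)*145 = 494*145 = 71630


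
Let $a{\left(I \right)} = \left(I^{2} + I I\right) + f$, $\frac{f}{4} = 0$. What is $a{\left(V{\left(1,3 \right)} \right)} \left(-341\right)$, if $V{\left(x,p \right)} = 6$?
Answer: $-24552$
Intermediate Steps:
$f = 0$ ($f = 4 \cdot 0 = 0$)
$a{\left(I \right)} = 2 I^{2}$ ($a{\left(I \right)} = \left(I^{2} + I I\right) + 0 = \left(I^{2} + I^{2}\right) + 0 = 2 I^{2} + 0 = 2 I^{2}$)
$a{\left(V{\left(1,3 \right)} \right)} \left(-341\right) = 2 \cdot 6^{2} \left(-341\right) = 2 \cdot 36 \left(-341\right) = 72 \left(-341\right) = -24552$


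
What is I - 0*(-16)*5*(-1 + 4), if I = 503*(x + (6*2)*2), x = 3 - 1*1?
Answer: 13078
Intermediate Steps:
x = 2 (x = 3 - 1 = 2)
I = 13078 (I = 503*(2 + (6*2)*2) = 503*(2 + 12*2) = 503*(2 + 24) = 503*26 = 13078)
I - 0*(-16)*5*(-1 + 4) = 13078 - 0*(-16)*5*(-1 + 4) = 13078 - 0*5*3 = 13078 - 0*15 = 13078 - 1*0 = 13078 + 0 = 13078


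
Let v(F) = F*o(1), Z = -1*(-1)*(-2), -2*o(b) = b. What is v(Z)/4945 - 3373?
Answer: -16679484/4945 ≈ -3373.0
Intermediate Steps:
o(b) = -b/2
Z = -2 (Z = -(-1)*(-2) = -1*2 = -2)
v(F) = -F/2 (v(F) = F*(-½*1) = F*(-½) = -F/2)
v(Z)/4945 - 3373 = -½*(-2)/4945 - 3373 = 1*(1/4945) - 3373 = 1/4945 - 3373 = -16679484/4945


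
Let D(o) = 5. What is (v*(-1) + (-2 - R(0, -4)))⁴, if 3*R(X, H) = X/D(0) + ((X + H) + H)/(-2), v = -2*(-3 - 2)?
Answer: 2560000/81 ≈ 31605.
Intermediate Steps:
v = 10 (v = -2*(-5) = 10)
R(X, H) = -H/3 - X/10 (R(X, H) = (X/5 + ((X + H) + H)/(-2))/3 = (X*(⅕) + ((H + X) + H)*(-½))/3 = (X/5 + (X + 2*H)*(-½))/3 = (X/5 + (-H - X/2))/3 = (-H - 3*X/10)/3 = -H/3 - X/10)
(v*(-1) + (-2 - R(0, -4)))⁴ = (10*(-1) + (-2 - (-⅓*(-4) - ⅒*0)))⁴ = (-10 + (-2 - (4/3 + 0)))⁴ = (-10 + (-2 - 1*4/3))⁴ = (-10 + (-2 - 4/3))⁴ = (-10 - 10/3)⁴ = (-40/3)⁴ = 2560000/81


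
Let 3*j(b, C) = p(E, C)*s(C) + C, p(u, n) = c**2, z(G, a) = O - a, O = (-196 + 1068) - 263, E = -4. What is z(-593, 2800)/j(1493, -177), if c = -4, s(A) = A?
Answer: 2191/1003 ≈ 2.1844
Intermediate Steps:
O = 609 (O = 872 - 263 = 609)
z(G, a) = 609 - a
p(u, n) = 16 (p(u, n) = (-4)**2 = 16)
j(b, C) = 17*C/3 (j(b, C) = (16*C + C)/3 = (17*C)/3 = 17*C/3)
z(-593, 2800)/j(1493, -177) = (609 - 1*2800)/(((17/3)*(-177))) = (609 - 2800)/(-1003) = -2191*(-1/1003) = 2191/1003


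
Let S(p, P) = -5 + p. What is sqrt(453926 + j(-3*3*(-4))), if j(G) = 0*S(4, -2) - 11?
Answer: 3*sqrt(50435) ≈ 673.73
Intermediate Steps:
j(G) = -11 (j(G) = 0*(-5 + 4) - 11 = 0*(-1) - 11 = 0 - 11 = -11)
sqrt(453926 + j(-3*3*(-4))) = sqrt(453926 - 11) = sqrt(453915) = 3*sqrt(50435)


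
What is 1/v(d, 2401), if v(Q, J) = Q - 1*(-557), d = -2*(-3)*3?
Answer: 1/575 ≈ 0.0017391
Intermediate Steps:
d = 18 (d = 6*3 = 18)
v(Q, J) = 557 + Q (v(Q, J) = Q + 557 = 557 + Q)
1/v(d, 2401) = 1/(557 + 18) = 1/575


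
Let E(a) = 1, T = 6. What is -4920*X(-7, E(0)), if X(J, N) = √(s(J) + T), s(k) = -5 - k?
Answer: -9840*√2 ≈ -13916.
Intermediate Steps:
X(J, N) = √(1 - J) (X(J, N) = √((-5 - J) + 6) = √(1 - J))
-4920*X(-7, E(0)) = -4920*√(1 - 1*(-7)) = -4920*√(1 + 7) = -9840*√2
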